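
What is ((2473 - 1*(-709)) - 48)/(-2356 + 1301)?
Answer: -3134/1055 ≈ -2.9706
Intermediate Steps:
((2473 - 1*(-709)) - 48)/(-2356 + 1301) = ((2473 + 709) - 48)/(-1055) = (3182 - 48)*(-1/1055) = 3134*(-1/1055) = -3134/1055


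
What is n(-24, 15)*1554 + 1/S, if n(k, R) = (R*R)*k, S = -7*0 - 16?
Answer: -134265601/16 ≈ -8.3916e+6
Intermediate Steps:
S = -16 (S = 0 - 16 = -16)
n(k, R) = k*R**2 (n(k, R) = R**2*k = k*R**2)
n(-24, 15)*1554 + 1/S = -24*15**2*1554 + 1/(-16) = -24*225*1554 - 1/16 = -5400*1554 - 1/16 = -8391600 - 1/16 = -134265601/16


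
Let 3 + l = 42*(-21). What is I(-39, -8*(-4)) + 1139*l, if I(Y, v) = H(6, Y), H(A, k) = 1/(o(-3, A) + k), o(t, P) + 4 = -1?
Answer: -44352661/44 ≈ -1.0080e+6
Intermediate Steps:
o(t, P) = -5 (o(t, P) = -4 - 1 = -5)
l = -885 (l = -3 + 42*(-21) = -3 - 882 = -885)
H(A, k) = 1/(-5 + k)
I(Y, v) = 1/(-5 + Y)
I(-39, -8*(-4)) + 1139*l = 1/(-5 - 39) + 1139*(-885) = 1/(-44) - 1008015 = -1/44 - 1008015 = -44352661/44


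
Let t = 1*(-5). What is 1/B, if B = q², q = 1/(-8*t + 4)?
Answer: 1936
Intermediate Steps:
t = -5
q = 1/44 (q = 1/(-8*(-5) + 4) = 1/(40 + 4) = 1/44 ≈ 0.022727)
B = 1/1936 (B = (1/44)² = 1/1936 ≈ 0.00051653)
1/B = 1/(1/1936) = 1936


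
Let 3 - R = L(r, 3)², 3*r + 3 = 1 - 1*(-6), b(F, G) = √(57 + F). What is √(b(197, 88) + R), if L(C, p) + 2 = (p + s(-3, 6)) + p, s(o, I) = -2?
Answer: √(-1 + √254) ≈ 3.8649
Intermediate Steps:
r = 4/3 (r = -1 + (1 - 1*(-6))/3 = -1 + (1 + 6)/3 = -1 + (⅓)*7 = -1 + 7/3 = 4/3 ≈ 1.3333)
L(C, p) = -4 + 2*p (L(C, p) = -2 + ((p - 2) + p) = -2 + ((-2 + p) + p) = -2 + (-2 + 2*p) = -4 + 2*p)
R = -1 (R = 3 - (-4 + 2*3)² = 3 - (-4 + 6)² = 3 - 1*2² = 3 - 1*4 = 3 - 4 = -1)
√(b(197, 88) + R) = √(√(57 + 197) - 1) = √(√254 - 1) = √(-1 + √254)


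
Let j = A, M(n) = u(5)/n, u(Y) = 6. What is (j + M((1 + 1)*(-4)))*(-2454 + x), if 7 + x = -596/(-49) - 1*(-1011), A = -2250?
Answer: 317148681/98 ≈ 3.2362e+6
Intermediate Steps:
M(n) = 6/n
j = -2250
x = 49792/49 (x = -7 + (-596/(-49) - 1*(-1011)) = -7 + (-596*(-1/49) + 1011) = -7 + (596/49 + 1011) = -7 + 50135/49 = 49792/49 ≈ 1016.2)
(j + M((1 + 1)*(-4)))*(-2454 + x) = (-2250 + 6/(((1 + 1)*(-4))))*(-2454 + 49792/49) = (-2250 + 6/((2*(-4))))*(-70454/49) = (-2250 + 6/(-8))*(-70454/49) = (-2250 + 6*(-⅛))*(-70454/49) = (-2250 - ¾)*(-70454/49) = -9003/4*(-70454/49) = 317148681/98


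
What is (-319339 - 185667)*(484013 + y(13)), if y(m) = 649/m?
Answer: -3177910846908/13 ≈ -2.4445e+11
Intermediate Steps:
(-319339 - 185667)*(484013 + y(13)) = (-319339 - 185667)*(484013 + 649/13) = -505006*(484013 + 649*(1/13)) = -505006*(484013 + 649/13) = -505006*6292818/13 = -3177910846908/13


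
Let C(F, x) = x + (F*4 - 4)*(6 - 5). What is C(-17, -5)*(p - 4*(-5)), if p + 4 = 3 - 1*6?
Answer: -1001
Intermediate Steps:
p = -7 (p = -4 + (3 - 1*6) = -4 + (3 - 6) = -4 - 3 = -7)
C(F, x) = -4 + x + 4*F (C(F, x) = x + (4*F - 4)*1 = x + (-4 + 4*F)*1 = x + (-4 + 4*F) = -4 + x + 4*F)
C(-17, -5)*(p - 4*(-5)) = (-4 - 5 + 4*(-17))*(-7 - 4*(-5)) = (-4 - 5 - 68)*(-7 + 20) = -77*13 = -1001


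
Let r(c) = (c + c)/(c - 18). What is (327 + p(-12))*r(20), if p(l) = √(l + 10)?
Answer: 6540 + 20*I*√2 ≈ 6540.0 + 28.284*I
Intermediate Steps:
p(l) = √(10 + l)
r(c) = 2*c/(-18 + c) (r(c) = (2*c)/(-18 + c) = 2*c/(-18 + c))
(327 + p(-12))*r(20) = (327 + √(10 - 12))*(2*20/(-18 + 20)) = (327 + √(-2))*(2*20/2) = (327 + I*√2)*(2*20*(½)) = (327 + I*√2)*20 = 6540 + 20*I*√2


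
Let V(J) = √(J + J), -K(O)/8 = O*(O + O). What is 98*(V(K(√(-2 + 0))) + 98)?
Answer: 10388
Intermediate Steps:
K(O) = -16*O² (K(O) = -8*O*(O + O) = -8*O*2*O = -16*O²)
V(J) = √2*√J (V(J) = √(2*J) = √2*√J)
98*(V(K(√(-2 + 0))) + 98) = 98*(√2*√(-16*(√(-2 + 0))²) + 98) = 98*(√2*√(-16*(√(-2))²) + 98) = 98*(√2*√(-16*(I*√2)²) + 98) = 98*(√2*√(-16*(-2)) + 98) = 98*(√2*√32 + 98) = 98*(√2*(4*√2) + 98) = 98*(8 + 98) = 98*106 = 10388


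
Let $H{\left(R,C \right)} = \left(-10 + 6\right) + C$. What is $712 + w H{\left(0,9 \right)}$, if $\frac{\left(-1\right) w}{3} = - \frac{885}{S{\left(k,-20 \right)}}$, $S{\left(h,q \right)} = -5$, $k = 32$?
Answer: $-1943$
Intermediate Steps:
$w = -531$ ($w = - 3 \left(- \frac{885}{-5}\right) = - 3 \left(\left(-885\right) \left(- \frac{1}{5}\right)\right) = \left(-3\right) 177 = -531$)
$H{\left(R,C \right)} = -4 + C$
$712 + w H{\left(0,9 \right)} = 712 - 531 \left(-4 + 9\right) = 712 - 2655 = -1943$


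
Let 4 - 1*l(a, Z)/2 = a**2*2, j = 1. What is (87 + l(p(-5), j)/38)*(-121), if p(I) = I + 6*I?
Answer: 95953/19 ≈ 5050.2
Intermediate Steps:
p(I) = 7*I
l(a, Z) = 8 - 4*a**2 (l(a, Z) = 8 - 2*a**2*2 = 8 - 4*a**2)
(87 + l(p(-5), j)/38)*(-121) = (87 + (8 - 4*(7*(-5))**2)/38)*(-121) = (87 + (8 - 4*(-35)**2)*(1/38))*(-121) = (87 + (8 - 4*1225)*(1/38))*(-121) = (87 + (8 - 4900)*(1/38))*(-121) = (87 - 4892*1/38)*(-121) = (87 - 2446/19)*(-121) = -793/19*(-121) = 95953/19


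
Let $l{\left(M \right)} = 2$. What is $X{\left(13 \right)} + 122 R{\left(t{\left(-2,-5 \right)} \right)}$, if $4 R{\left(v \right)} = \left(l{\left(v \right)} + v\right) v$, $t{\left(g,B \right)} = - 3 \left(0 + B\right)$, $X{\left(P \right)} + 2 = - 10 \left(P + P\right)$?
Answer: $\frac{15031}{2} \approx 7515.5$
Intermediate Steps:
$X{\left(P \right)} = -2 - 20 P$ ($X{\left(P \right)} = -2 - 10 \left(P + P\right) = -2 - 10 \cdot 2 P = -2 - 20 P$)
$t{\left(g,B \right)} = - 3 B$
$R{\left(v \right)} = \frac{v \left(2 + v\right)}{4}$ ($R{\left(v \right)} = \frac{\left(2 + v\right) v}{4} = \frac{v \left(2 + v\right)}{4}$)
$X{\left(13 \right)} + 122 R{\left(t{\left(-2,-5 \right)} \right)} = \left(-2 - 260\right) + 122 \frac{\left(-3\right) \left(-5\right) \left(2 - -15\right)}{4} = \left(-2 - 260\right) + 122 \cdot \frac{1}{4} \cdot 15 \left(2 + 15\right) = -262 + 122 \cdot \frac{1}{4} \cdot 15 \cdot 17 = -262 + 122 \cdot \frac{255}{4} = -262 + \frac{15555}{2} = \frac{15031}{2}$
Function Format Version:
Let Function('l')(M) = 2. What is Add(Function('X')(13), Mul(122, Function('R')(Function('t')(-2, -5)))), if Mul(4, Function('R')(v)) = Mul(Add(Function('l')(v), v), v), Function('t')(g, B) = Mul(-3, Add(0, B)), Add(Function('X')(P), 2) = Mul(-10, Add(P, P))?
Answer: Rational(15031, 2) ≈ 7515.5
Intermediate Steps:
Function('X')(P) = Add(-2, Mul(-20, P)) (Function('X')(P) = Add(-2, Mul(-10, Add(P, P))) = Add(-2, Mul(-10, Mul(2, P))) = Add(-2, Mul(-20, P)))
Function('t')(g, B) = Mul(-3, B)
Function('R')(v) = Mul(Rational(1, 4), v, Add(2, v)) (Function('R')(v) = Mul(Rational(1, 4), Mul(Add(2, v), v)) = Mul(Rational(1, 4), Mul(v, Add(2, v))) = Mul(Rational(1, 4), v, Add(2, v)))
Add(Function('X')(13), Mul(122, Function('R')(Function('t')(-2, -5)))) = Add(Add(-2, Mul(-20, 13)), Mul(122, Mul(Rational(1, 4), Mul(-3, -5), Add(2, Mul(-3, -5))))) = Add(Add(-2, -260), Mul(122, Mul(Rational(1, 4), 15, Add(2, 15)))) = Add(-262, Mul(122, Mul(Rational(1, 4), 15, 17))) = Add(-262, Mul(122, Rational(255, 4))) = Add(-262, Rational(15555, 2)) = Rational(15031, 2)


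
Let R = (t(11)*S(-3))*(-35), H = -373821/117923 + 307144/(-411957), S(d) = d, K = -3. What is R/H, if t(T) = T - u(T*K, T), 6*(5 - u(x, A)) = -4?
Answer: -2092642690320/14632116893 ≈ -143.02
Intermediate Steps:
u(x, A) = 17/3 (u(x, A) = 5 - ⅙*(-4) = 5 + ⅔ = 17/3)
H = -14632116893/3736861947 (H = -373821*1/117923 + 307144*(-1/411957) = -373821/117923 - 307144/411957 = -14632116893/3736861947 ≈ -3.9156)
t(T) = -17/3 + T (t(T) = T - 1*17/3 = T - 17/3 = -17/3 + T)
R = 560 (R = ((-17/3 + 11)*(-3))*(-35) = ((16/3)*(-3))*(-35) = -16*(-35) = 560)
R/H = 560/(-14632116893/3736861947) = 560*(-3736861947/14632116893) = -2092642690320/14632116893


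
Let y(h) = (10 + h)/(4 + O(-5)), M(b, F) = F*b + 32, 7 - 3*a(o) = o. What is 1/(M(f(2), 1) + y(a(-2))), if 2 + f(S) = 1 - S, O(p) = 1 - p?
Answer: 10/303 ≈ 0.033003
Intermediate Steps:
f(S) = -1 - S (f(S) = -2 + (1 - S) = -1 - S)
a(o) = 7/3 - o/3
M(b, F) = 32 + F*b
y(h) = 1 + h/10 (y(h) = (10 + h)/(4 + (1 - 1*(-5))) = (10 + h)/(4 + (1 + 5)) = (10 + h)/(4 + 6) = (10 + h)/10 = (10 + h)*(1/10) = 1 + h/10)
1/(M(f(2), 1) + y(a(-2))) = 1/((32 + 1*(-1 - 1*2)) + (1 + (7/3 - 1/3*(-2))/10)) = 1/((32 + 1*(-1 - 2)) + (1 + (7/3 + 2/3)/10)) = 1/((32 + 1*(-3)) + (1 + (1/10)*3)) = 1/((32 - 3) + (1 + 3/10)) = 1/(29 + 13/10) = 1/(303/10) = 10/303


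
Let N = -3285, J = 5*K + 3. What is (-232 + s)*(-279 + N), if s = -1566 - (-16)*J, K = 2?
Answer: 5666760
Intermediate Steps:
J = 13 (J = 5*2 + 3 = 10 + 3 = 13)
s = -1358 (s = -1566 - (-16)*13 = -1566 - 1*(-208) = -1566 + 208 = -1358)
(-232 + s)*(-279 + N) = (-232 - 1358)*(-279 - 3285) = -1590*(-3564) = 5666760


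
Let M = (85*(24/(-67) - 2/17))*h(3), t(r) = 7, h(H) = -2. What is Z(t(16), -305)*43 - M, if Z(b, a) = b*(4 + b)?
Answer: 216417/67 ≈ 3230.1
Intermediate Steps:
M = 5420/67 (M = (85*(24/(-67) - 2/17))*(-2) = (85*(24*(-1/67) - 2*1/17))*(-2) = (85*(-24/67 - 2/17))*(-2) = (85*(-542/1139))*(-2) = -2710/67*(-2) = 5420/67 ≈ 80.896)
Z(t(16), -305)*43 - M = (7*(4 + 7))*43 - 1*5420/67 = (7*11)*43 - 5420/67 = 77*43 - 5420/67 = 3311 - 5420/67 = 216417/67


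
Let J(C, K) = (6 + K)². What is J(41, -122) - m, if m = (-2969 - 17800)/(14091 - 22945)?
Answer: 119118655/8854 ≈ 13454.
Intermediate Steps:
m = 20769/8854 (m = -20769/(-8854) = -20769*(-1/8854) = 20769/8854 ≈ 2.3457)
J(41, -122) - m = (6 - 122)² - 1*20769/8854 = (-116)² - 20769/8854 = 13456 - 20769/8854 = 119118655/8854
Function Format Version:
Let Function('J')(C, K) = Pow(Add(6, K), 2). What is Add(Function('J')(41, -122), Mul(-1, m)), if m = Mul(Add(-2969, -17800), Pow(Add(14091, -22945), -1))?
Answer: Rational(119118655, 8854) ≈ 13454.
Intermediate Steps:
m = Rational(20769, 8854) (m = Mul(-20769, Pow(-8854, -1)) = Mul(-20769, Rational(-1, 8854)) = Rational(20769, 8854) ≈ 2.3457)
Add(Function('J')(41, -122), Mul(-1, m)) = Add(Pow(Add(6, -122), 2), Mul(-1, Rational(20769, 8854))) = Add(Pow(-116, 2), Rational(-20769, 8854)) = Add(13456, Rational(-20769, 8854)) = Rational(119118655, 8854)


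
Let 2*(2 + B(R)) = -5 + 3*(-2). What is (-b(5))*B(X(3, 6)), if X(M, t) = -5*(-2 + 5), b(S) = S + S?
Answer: 75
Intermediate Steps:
b(S) = 2*S
X(M, t) = -15 (X(M, t) = -5*3 = -15)
B(R) = -15/2 (B(R) = -2 + (-5 + 3*(-2))/2 = -2 + (-5 - 6)/2 = -2 + (½)*(-11) = -2 - 11/2 = -15/2)
(-b(5))*B(X(3, 6)) = -2*5*(-15/2) = -1*10*(-15/2) = -10*(-15/2) = 75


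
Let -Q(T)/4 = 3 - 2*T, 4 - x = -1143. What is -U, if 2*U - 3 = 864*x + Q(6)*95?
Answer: -994431/2 ≈ -4.9722e+5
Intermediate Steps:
x = 1147 (x = 4 - 1*(-1143) = 4 + 1143 = 1147)
Q(T) = -12 + 8*T (Q(T) = -4*(3 - 2*T) = -12 + 8*T)
U = 994431/2 (U = 3/2 + (864*1147 + (-12 + 8*6)*95)/2 = 3/2 + (991008 + (-12 + 48)*95)/2 = 3/2 + (991008 + 36*95)/2 = 3/2 + (991008 + 3420)/2 = 3/2 + (½)*994428 = 3/2 + 497214 = 994431/2 ≈ 4.9722e+5)
-U = -1*994431/2 = -994431/2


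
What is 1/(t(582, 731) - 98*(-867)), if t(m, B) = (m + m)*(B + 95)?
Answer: 1/1046430 ≈ 9.5563e-7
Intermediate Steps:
t(m, B) = 2*m*(95 + B) (t(m, B) = (2*m)*(95 + B) = 2*m*(95 + B))
1/(t(582, 731) - 98*(-867)) = 1/(2*582*(95 + 731) - 98*(-867)) = 1/(2*582*826 + 84966) = 1/(961464 + 84966) = 1/1046430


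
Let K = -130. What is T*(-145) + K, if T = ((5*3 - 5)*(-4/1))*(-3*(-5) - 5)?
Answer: 57870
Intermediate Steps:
T = -400 (T = ((15 - 5)*(-4*1))*(15 - 5) = (10*(-4))*10 = -40*10 = -400)
T*(-145) + K = -400*(-145) - 130 = 58000 - 130 = 57870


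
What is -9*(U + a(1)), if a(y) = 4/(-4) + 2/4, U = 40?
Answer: -711/2 ≈ -355.50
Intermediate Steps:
a(y) = -1/2 (a(y) = 4*(-1/4) + 2*(1/4) = -1 + 1/2 = -1/2)
-9*(U + a(1)) = -9*(40 - 1/2) = -9*79/2 = -711/2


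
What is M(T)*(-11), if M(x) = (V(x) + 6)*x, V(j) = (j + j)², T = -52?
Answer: 6190184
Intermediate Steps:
V(j) = 4*j² (V(j) = (2*j)² = 4*j²)
M(x) = x*(6 + 4*x²) (M(x) = (4*x² + 6)*x = (6 + 4*x²)*x = x*(6 + 4*x²))
M(T)*(-11) = (4*(-52)³ + 6*(-52))*(-11) = (4*(-140608) - 312)*(-11) = (-562432 - 312)*(-11) = -562744*(-11) = 6190184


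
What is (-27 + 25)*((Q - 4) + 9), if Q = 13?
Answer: -36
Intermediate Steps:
(-27 + 25)*((Q - 4) + 9) = (-27 + 25)*((13 - 4) + 9) = -2*(9 + 9) = -2*18 = -36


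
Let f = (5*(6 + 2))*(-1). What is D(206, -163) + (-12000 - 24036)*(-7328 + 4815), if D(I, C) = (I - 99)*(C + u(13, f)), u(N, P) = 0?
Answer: 90541027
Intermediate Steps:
f = -40 (f = (5*8)*(-1) = 40*(-1) = -40)
D(I, C) = C*(-99 + I) (D(I, C) = (I - 99)*(C + 0) = (-99 + I)*C = C*(-99 + I))
D(206, -163) + (-12000 - 24036)*(-7328 + 4815) = -163*(-99 + 206) + (-12000 - 24036)*(-7328 + 4815) = -163*107 - 36036*(-2513) = -17441 + 90558468 = 90541027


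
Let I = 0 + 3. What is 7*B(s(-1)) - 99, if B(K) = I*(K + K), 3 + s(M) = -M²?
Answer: -267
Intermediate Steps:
I = 3
s(M) = -3 - M²
B(K) = 6*K (B(K) = 3*(K + K) = 3*(2*K) = 6*K)
7*B(s(-1)) - 99 = 7*(6*(-3 - 1*(-1)²)) - 99 = 7*(6*(-3 - 1*1)) - 99 = 7*(6*(-3 - 1)) - 99 = 7*(6*(-4)) - 99 = 7*(-24) - 99 = -168 - 99 = -267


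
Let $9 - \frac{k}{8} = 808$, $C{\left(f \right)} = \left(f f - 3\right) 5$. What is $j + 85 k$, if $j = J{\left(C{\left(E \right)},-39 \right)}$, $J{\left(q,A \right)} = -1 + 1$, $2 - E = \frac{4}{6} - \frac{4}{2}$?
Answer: $-543320$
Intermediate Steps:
$E = \frac{10}{3}$ ($E = 2 - \left(\frac{4}{6} - \frac{4}{2}\right) = 2 - \left(4 \cdot \frac{1}{6} - 2\right) = 2 - \left(\frac{2}{3} - 2\right) = 2 - - \frac{4}{3} = 2 + \frac{4}{3} = \frac{10}{3} \approx 3.3333$)
$C{\left(f \right)} = -15 + 5 f^{2}$ ($C{\left(f \right)} = \left(f^{2} - 3\right) 5 = \left(-3 + f^{2}\right) 5 = -15 + 5 f^{2}$)
$k = -6392$ ($k = 72 - 6464 = -6392$)
$J{\left(q,A \right)} = 0$
$j = 0$
$j + 85 k = 0 + 85 \left(-6392\right) = 0 - 543320 = -543320$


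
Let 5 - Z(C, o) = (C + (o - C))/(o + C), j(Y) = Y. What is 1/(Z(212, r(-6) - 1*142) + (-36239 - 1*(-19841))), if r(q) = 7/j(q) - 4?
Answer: -389/6375994 ≈ -6.1010e-5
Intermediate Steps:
r(q) = -4 + 7/q (r(q) = 7/q - 4 = -4 + 7/q)
Z(C, o) = 5 - o/(C + o) (Z(C, o) = 5 - (C + (o - C))/(o + C) = 5 - o/(C + o))
1/(Z(212, r(-6) - 1*142) + (-36239 - 1*(-19841))) = 1/((4*((-4 + 7/(-6)) - 1*142) + 5*212)/(212 + ((-4 + 7/(-6)) - 1*142)) + (-36239 - 1*(-19841))) = 1/((4*((-4 + 7*(-⅙)) - 142) + 1060)/(212 + ((-4 + 7*(-⅙)) - 142)) + (-36239 + 19841)) = 1/((4*((-4 - 7/6) - 142) + 1060)/(212 + ((-4 - 7/6) - 142)) - 16398) = 1/((4*(-31/6 - 142) + 1060)/(212 + (-31/6 - 142)) - 16398) = 1/((4*(-883/6) + 1060)/(212 - 883/6) - 16398) = 1/((-1766/3 + 1060)/(389/6) - 16398) = 1/((6/389)*(1414/3) - 16398) = 1/(2828/389 - 16398) = 1/(-6375994/389) = -389/6375994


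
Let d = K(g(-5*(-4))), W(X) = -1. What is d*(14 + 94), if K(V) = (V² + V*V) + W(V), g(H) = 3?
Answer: 1836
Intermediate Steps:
K(V) = -1 + 2*V² (K(V) = (V² + V*V) - 1 = (V² + V²) - 1 = 2*V² - 1 = -1 + 2*V²)
d = 17 (d = -1 + 2*3² = -1 + 2*9 = -1 + 18 = 17)
d*(14 + 94) = 17*(14 + 94) = 17*108 = 1836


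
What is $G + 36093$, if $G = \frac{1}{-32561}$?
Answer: $\frac{1175224172}{32561} \approx 36093.0$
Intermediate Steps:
$G = - \frac{1}{32561} \approx -3.0712 \cdot 10^{-5}$
$G + 36093 = - \frac{1}{32561} + 36093 = \frac{1175224172}{32561}$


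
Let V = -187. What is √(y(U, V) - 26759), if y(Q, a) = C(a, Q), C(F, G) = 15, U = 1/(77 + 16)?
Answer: 2*I*√6686 ≈ 163.54*I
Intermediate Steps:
U = 1/93 ≈ 0.010753
y(Q, a) = 15
√(y(U, V) - 26759) = √(15 - 26759) = √(-26744) = 2*I*√6686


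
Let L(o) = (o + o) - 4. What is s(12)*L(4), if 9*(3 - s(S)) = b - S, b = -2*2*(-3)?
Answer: 12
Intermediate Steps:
L(o) = -4 + 2*o (L(o) = 2*o - 4 = -4 + 2*o)
b = 12 (b = -4*(-3) = 12)
s(S) = 5/3 + S/9 (s(S) = 3 - (12 - S)/9 = 3 + (-4/3 + S/9) = 5/3 + S/9)
s(12)*L(4) = (5/3 + (⅑)*12)*(-4 + 2*4) = (5/3 + 4/3)*(-4 + 8) = 3*4 = 12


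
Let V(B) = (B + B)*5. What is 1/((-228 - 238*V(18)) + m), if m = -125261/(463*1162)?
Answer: -538006/23170967669 ≈ -2.3219e-5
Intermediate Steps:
V(B) = 10*B (V(B) = (2*B)*5 = 10*B)
m = -125261/538006 ≈ -0.23282
1/((-228 - 238*V(18)) + m) = 1/((-228 - 2380*18) - 125261/538006) = 1/((-228 - 238*180) - 125261/538006) = 1/((-228 - 42840) - 125261/538006) = 1/(-43068 - 125261/538006) = 1/(-23170967669/538006) = -538006/23170967669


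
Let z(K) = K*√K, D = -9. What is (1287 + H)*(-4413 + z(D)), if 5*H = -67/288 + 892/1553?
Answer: -846794884727/149088 - 1726978011*I/49696 ≈ -5.6798e+6 - 34751.0*I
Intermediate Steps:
z(K) = K^(3/2)
H = 30569/447264 (H = (-67/288 + 892/1553)/5 = (⅕)*(152845/447264) = 30569/447264 ≈ 0.068347)
(1287 + H)*(-4413 + z(D)) = (1287 + 30569/447264)*(-4413 + (-9)^(3/2)) = 575659337*(-4413 - 27*I)/447264 = -846794884727/149088 - 1726978011*I/49696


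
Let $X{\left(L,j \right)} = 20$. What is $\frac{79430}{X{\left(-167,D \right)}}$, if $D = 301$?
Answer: $\frac{7943}{2} \approx 3971.5$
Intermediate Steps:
$\frac{79430}{X{\left(-167,D \right)}} = \frac{79430}{20} = 79430 \cdot \frac{1}{20} = \frac{7943}{2}$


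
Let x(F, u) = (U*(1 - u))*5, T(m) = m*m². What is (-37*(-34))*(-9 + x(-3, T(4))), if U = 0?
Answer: -11322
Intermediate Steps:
T(m) = m³
x(F, u) = 0 (x(F, u) = (0*(1 - u))*5 = 0*5 = 0)
(-37*(-34))*(-9 + x(-3, T(4))) = (-37*(-34))*(-9 + 0) = 1258*(-9) = -11322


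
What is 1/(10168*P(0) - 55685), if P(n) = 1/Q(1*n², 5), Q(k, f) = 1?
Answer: -1/45517 ≈ -2.1970e-5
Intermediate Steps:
P(n) = 1 (P(n) = 1/1 = 1)
1/(10168*P(0) - 55685) = 1/(10168*1 - 55685) = 1/(10168 - 55685) = 1/(-45517) = -1/45517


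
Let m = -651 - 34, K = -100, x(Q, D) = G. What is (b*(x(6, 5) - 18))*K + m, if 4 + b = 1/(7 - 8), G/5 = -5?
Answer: -22185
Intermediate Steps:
G = -25 (G = 5*(-5) = -25)
x(Q, D) = -25
m = -685
b = -5 (b = -4 + 1/(7 - 8) = -4 + 1/(-1) = -4 - 1 = -5)
(b*(x(6, 5) - 18))*K + m = -5*(-25 - 18)*(-100) - 685 = -5*(-43)*(-100) - 685 = 215*(-100) - 685 = -21500 - 685 = -22185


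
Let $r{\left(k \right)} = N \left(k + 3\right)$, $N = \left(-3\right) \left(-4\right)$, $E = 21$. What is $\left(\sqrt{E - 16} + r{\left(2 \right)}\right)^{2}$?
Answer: $\left(60 + \sqrt{5}\right)^{2} \approx 3873.3$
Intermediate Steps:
$N = 12$
$r{\left(k \right)} = 36 + 12 k$ ($r{\left(k \right)} = 12 \left(k + 3\right) = 12 \left(3 + k\right) = 36 + 12 k$)
$\left(\sqrt{E - 16} + r{\left(2 \right)}\right)^{2} = \left(\sqrt{21 - 16} + \left(36 + 12 \cdot 2\right)\right)^{2} = \left(\sqrt{5} + \left(36 + 24\right)\right)^{2} = \left(\sqrt{5} + 60\right)^{2} = \left(60 + \sqrt{5}\right)^{2}$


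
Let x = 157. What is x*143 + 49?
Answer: 22500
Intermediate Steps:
x*143 + 49 = 157*143 + 49 = 22451 + 49 = 22500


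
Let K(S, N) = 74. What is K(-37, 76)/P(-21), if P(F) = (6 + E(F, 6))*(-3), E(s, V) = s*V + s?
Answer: 74/423 ≈ 0.17494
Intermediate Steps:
E(s, V) = s + V*s (E(s, V) = V*s + s = s + V*s)
P(F) = -18 - 21*F (P(F) = (6 + F*(1 + 6))*(-3) = (6 + F*7)*(-3) = (6 + 7*F)*(-3) = -18 - 21*F)
K(-37, 76)/P(-21) = 74/(-18 - 21*(-21)) = 74/(-18 + 441) = 74/423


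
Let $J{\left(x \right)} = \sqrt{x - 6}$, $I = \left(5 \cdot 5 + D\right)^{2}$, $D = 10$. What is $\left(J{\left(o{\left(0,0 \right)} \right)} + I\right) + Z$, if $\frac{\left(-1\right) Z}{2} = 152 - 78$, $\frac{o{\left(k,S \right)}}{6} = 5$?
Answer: $1077 + 2 \sqrt{6} \approx 1081.9$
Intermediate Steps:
$o{\left(k,S \right)} = 30$ ($o{\left(k,S \right)} = 6 \cdot 5 = 30$)
$I = 1225$ ($I = \left(5 \cdot 5 + 10\right)^{2} = \left(25 + 10\right)^{2} = 35^{2} = 1225$)
$J{\left(x \right)} = \sqrt{-6 + x}$
$Z = -148$ ($Z = - 2 \left(152 - 78\right) = \left(-2\right) 74 = -148$)
$\left(J{\left(o{\left(0,0 \right)} \right)} + I\right) + Z = \left(\sqrt{-6 + 30} + 1225\right) - 148 = \left(\sqrt{24} + 1225\right) - 148 = \left(2 \sqrt{6} + 1225\right) - 148 = \left(1225 + 2 \sqrt{6}\right) - 148 = 1077 + 2 \sqrt{6}$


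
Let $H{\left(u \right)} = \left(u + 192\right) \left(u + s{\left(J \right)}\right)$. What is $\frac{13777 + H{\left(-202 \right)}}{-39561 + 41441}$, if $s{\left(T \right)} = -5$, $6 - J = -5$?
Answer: $\frac{15847}{1880} \approx 8.4293$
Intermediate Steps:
$J = 11$ ($J = 6 - -5 = 6 + 5 = 11$)
$H{\left(u \right)} = \left(-5 + u\right) \left(192 + u\right)$ ($H{\left(u \right)} = \left(u + 192\right) \left(u - 5\right) = \left(192 + u\right) \left(-5 + u\right) = \left(-5 + u\right) \left(192 + u\right)$)
$\frac{13777 + H{\left(-202 \right)}}{-39561 + 41441} = \frac{13777 + \left(-960 + \left(-202\right)^{2} + 187 \left(-202\right)\right)}{-39561 + 41441} = \frac{13777 - -2070}{1880} = \left(13777 + 2070\right) \frac{1}{1880} = 15847 \cdot \frac{1}{1880} = \frac{15847}{1880}$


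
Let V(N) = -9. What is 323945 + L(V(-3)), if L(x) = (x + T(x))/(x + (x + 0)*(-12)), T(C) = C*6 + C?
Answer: 3563387/11 ≈ 3.2394e+5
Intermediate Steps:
T(C) = 7*C (T(C) = 6*C + C = 7*C)
L(x) = -8/11 (L(x) = (x + 7*x)/(x + (x + 0)*(-12)) = (8*x)/(x + x*(-12)) = (8*x)/(x - 12*x) = (8*x)/((-11*x)) = (8*x)*(-1/(11*x)) = -8/11)
323945 + L(V(-3)) = 323945 - 8/11 = 3563387/11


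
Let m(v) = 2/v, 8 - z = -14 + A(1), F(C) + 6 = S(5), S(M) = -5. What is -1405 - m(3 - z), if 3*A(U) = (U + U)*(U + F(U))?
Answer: -108179/77 ≈ -1404.9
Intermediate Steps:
F(C) = -11 (F(C) = -6 - 5 = -11)
A(U) = 2*U*(-11 + U)/3 (A(U) = ((U + U)*(U - 11))/3 = ((2*U)*(-11 + U))/3 = (2*U*(-11 + U))/3 = 2*U*(-11 + U)/3)
z = 86/3 (z = 8 - (-14 + (⅔)*1*(-11 + 1)) = 8 - (-14 + (⅔)*1*(-10)) = 8 - (-14 - 20/3) = 8 - 1*(-62/3) = 8 + 62/3 = 86/3 ≈ 28.667)
-1405 - m(3 - z) = -1405 - 2/(3 - 1*86/3) = -1405 - 2/(3 - 86/3) = -1405 - 2/(-77/3) = -1405 - 2*(-3)/77 = -1405 - 1*(-6/77) = -1405 + 6/77 = -108179/77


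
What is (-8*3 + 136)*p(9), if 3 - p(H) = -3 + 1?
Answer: 560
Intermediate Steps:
p(H) = 5 (p(H) = 3 - (-3 + 1) = 3 - 1*(-2) = 3 + 2 = 5)
(-8*3 + 136)*p(9) = (-8*3 + 136)*5 = (-24 + 136)*5 = 112*5 = 560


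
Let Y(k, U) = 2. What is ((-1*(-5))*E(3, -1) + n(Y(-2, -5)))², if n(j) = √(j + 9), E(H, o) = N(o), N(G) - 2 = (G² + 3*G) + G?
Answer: (5 - √11)² ≈ 2.8338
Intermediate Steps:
N(G) = 2 + G² + 4*G (N(G) = 2 + ((G² + 3*G) + G) = 2 + (G² + 4*G) = 2 + G² + 4*G)
E(H, o) = 2 + o² + 4*o
n(j) = √(9 + j)
((-1*(-5))*E(3, -1) + n(Y(-2, -5)))² = ((-1*(-5))*(2 + (-1)² + 4*(-1)) + √(9 + 2))² = (5*(2 + 1 - 4) + √11)² = (5*(-1) + √11)² = (-5 + √11)²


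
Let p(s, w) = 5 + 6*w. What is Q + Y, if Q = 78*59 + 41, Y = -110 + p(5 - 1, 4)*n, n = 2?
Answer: 4591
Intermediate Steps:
Y = -52 (Y = -110 + (5 + 6*4)*2 = -110 + (5 + 24)*2 = -110 + 29*2 = -110 + 58 = -52)
Q = 4643 (Q = 4602 + 41 = 4643)
Q + Y = 4643 - 52 = 4591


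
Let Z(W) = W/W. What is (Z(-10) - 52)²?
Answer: 2601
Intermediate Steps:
Z(W) = 1
(Z(-10) - 52)² = (1 - 52)² = (-51)² = 2601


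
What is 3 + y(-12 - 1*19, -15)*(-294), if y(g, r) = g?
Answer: 9117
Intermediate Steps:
3 + y(-12 - 1*19, -15)*(-294) = 3 + (-12 - 1*19)*(-294) = 3 + (-12 - 19)*(-294) = 3 - 31*(-294) = 3 + 9114 = 9117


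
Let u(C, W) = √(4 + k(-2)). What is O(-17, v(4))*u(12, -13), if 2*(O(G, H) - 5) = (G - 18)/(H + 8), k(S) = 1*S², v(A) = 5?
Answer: 95*√2/13 ≈ 10.335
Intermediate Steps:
k(S) = S²
O(G, H) = 5 + (-18 + G)/(2*(8 + H)) (O(G, H) = 5 + ((G - 18)/(H + 8))/2 = 5 + ((-18 + G)/(8 + H))/2 = 5 + (-18 + G)/(2*(8 + H)))
u(C, W) = 2*√2 (u(C, W) = √(4 + (-2)²) = √(4 + 4) = √8 = 2*√2)
O(-17, v(4))*u(12, -13) = ((62 - 17 + 10*5)/(2*(8 + 5)))*(2*√2) = ((½)*(62 - 17 + 50)/13)*(2*√2) = ((½)*(1/13)*95)*(2*√2) = 95*(2*√2)/26 = 95*√2/13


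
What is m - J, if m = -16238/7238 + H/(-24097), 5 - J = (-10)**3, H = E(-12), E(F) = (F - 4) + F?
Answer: -87838620426/87207043 ≈ -1007.2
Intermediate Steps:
E(F) = -4 + 2*F (E(F) = (-4 + F) + F = -4 + 2*F)
H = -28 (H = -4 + 2*(-12) = -4 - 24 = -28)
J = 1005 (J = 5 - 1*(-10)**3 = 5 - 1*(-1000) = 5 + 1000 = 1005)
m = -195542211/87207043 (m = -16238/7238 - 28/(-24097) = -16238*1/7238 - 28*(-1/24097) = -8119/3619 + 28/24097 = -195542211/87207043 ≈ -2.2423)
m - J = -195542211/87207043 - 1*1005 = -195542211/87207043 - 1005 = -87838620426/87207043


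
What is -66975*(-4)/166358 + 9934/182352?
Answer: 12626175293/7583928504 ≈ 1.6649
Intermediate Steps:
-66975*(-4)/166358 + 9934/182352 = 267900*(1/166358) + 9934*(1/182352) = 133950/83179 + 4967/91176 = 12626175293/7583928504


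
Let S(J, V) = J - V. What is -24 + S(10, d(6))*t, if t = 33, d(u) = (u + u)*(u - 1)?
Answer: -1674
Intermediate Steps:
d(u) = 2*u*(-1 + u) (d(u) = (2*u)*(-1 + u) = 2*u*(-1 + u))
-24 + S(10, d(6))*t = -24 + (10 - 2*6*(-1 + 6))*33 = -24 + (10 - 2*6*5)*33 = -24 + (10 - 1*60)*33 = -24 + (10 - 60)*33 = -24 - 50*33 = -24 - 1650 = -1674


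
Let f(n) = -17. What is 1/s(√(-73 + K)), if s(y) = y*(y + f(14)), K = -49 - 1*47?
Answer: -1/458 + 17*I/5954 ≈ -0.0021834 + 0.0028552*I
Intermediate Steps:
K = -96 (K = -49 - 47 = -96)
s(y) = y*(-17 + y) (s(y) = y*(y - 17) = y*(-17 + y))
1/s(√(-73 + K)) = 1/(√(-73 - 96)*(-17 + √(-73 - 96))) = 1/(√(-169)*(-17 + √(-169))) = 1/((13*I)*(-17 + 13*I)) = 1/(13*I*(-17 + 13*I)) = -I*(-17 - 13*I)/5954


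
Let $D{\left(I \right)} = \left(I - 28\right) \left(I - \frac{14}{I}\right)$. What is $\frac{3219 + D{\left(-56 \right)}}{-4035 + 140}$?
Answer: $- \frac{7902}{3895} \approx -2.0288$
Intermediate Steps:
$D{\left(I \right)} = \left(-28 + I\right) \left(I - \frac{14}{I}\right)$
$\frac{3219 + D{\left(-56 \right)}}{-4035 + 140} = \frac{3219 + \left(-14 + \left(-56\right)^{2} - -1568 + \frac{392}{-56}\right)}{-4035 + 140} = \frac{3219 + \left(-14 + 3136 + 1568 + 392 \left(- \frac{1}{56}\right)\right)}{-3895} = \left(3219 + \left(-14 + 3136 + 1568 - 7\right)\right) \left(- \frac{1}{3895}\right) = \left(3219 + 4683\right) \left(- \frac{1}{3895}\right) = 7902 \left(- \frac{1}{3895}\right) = - \frac{7902}{3895}$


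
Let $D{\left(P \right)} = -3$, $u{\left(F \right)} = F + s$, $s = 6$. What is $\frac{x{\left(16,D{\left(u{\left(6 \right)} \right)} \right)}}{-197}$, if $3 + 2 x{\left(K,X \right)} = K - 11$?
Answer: $- \frac{1}{197} \approx -0.0050761$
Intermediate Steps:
$u{\left(F \right)} = 6 + F$ ($u{\left(F \right)} = F + 6 = 6 + F$)
$x{\left(K,X \right)} = -7 + \frac{K}{2}$ ($x{\left(K,X \right)} = - \frac{3}{2} + \frac{K - 11}{2} = - \frac{3}{2} + \frac{-11 + K}{2} = - \frac{3}{2} + \left(- \frac{11}{2} + \frac{K}{2}\right) = -7 + \frac{K}{2}$)
$\frac{x{\left(16,D{\left(u{\left(6 \right)} \right)} \right)}}{-197} = \frac{-7 + \frac{1}{2} \cdot 16}{-197} = \left(-7 + 8\right) \left(- \frac{1}{197}\right) = 1 \left(- \frac{1}{197}\right) = - \frac{1}{197}$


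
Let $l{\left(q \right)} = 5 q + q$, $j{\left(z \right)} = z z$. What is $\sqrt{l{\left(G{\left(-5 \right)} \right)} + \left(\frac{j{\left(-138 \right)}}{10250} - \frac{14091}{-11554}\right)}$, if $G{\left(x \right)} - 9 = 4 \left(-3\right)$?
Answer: $\frac{i \sqrt{2092922779890090}}{11842850} \approx 3.863 i$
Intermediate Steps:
$j{\left(z \right)} = z^{2}$
$G{\left(x \right)} = -3$ ($G{\left(x \right)} = 9 + 4 \left(-3\right) = 9 - 12 = -3$)
$l{\left(q \right)} = 6 q$
$\sqrt{l{\left(G{\left(-5 \right)} \right)} + \left(\frac{j{\left(-138 \right)}}{10250} - \frac{14091}{-11554}\right)} = \sqrt{6 \left(-3\right) - \left(- \frac{14091}{11554} - \frac{\left(-138\right)^{2}}{10250}\right)} = \sqrt{-18 + \left(19044 \cdot \frac{1}{10250} - - \frac{14091}{11554}\right)} = \sqrt{-18 + \left(\frac{9522}{5125} + \frac{14091}{11554}\right)} = \sqrt{-18 + \frac{182233563}{59214250}} = \sqrt{- \frac{883622937}{59214250}} = \frac{i \sqrt{2092922779890090}}{11842850}$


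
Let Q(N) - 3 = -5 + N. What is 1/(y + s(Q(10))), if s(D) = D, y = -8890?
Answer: -1/8882 ≈ -0.00011259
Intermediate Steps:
Q(N) = -2 + N (Q(N) = 3 + (-5 + N) = -2 + N)
1/(y + s(Q(10))) = 1/(-8890 + (-2 + 10)) = 1/(-8890 + 8) = 1/(-8882) = -1/8882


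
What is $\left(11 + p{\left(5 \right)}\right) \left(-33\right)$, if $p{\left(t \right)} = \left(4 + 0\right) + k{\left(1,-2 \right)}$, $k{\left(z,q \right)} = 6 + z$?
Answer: $-726$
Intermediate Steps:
$p{\left(t \right)} = 11$ ($p{\left(t \right)} = \left(4 + 0\right) + \left(6 + 1\right) = 4 + 7 = 11$)
$\left(11 + p{\left(5 \right)}\right) \left(-33\right) = \left(11 + 11\right) \left(-33\right) = 22 \left(-33\right) = -726$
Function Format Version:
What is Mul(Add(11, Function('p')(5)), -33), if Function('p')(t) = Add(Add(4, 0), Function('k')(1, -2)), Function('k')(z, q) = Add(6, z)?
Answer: -726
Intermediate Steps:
Function('p')(t) = 11 (Function('p')(t) = Add(Add(4, 0), Add(6, 1)) = Add(4, 7) = 11)
Mul(Add(11, Function('p')(5)), -33) = Mul(Add(11, 11), -33) = Mul(22, -33) = -726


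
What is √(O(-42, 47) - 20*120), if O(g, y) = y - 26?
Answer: I*√2379 ≈ 48.775*I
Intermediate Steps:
O(g, y) = -26 + y
√(O(-42, 47) - 20*120) = √((-26 + 47) - 20*120) = √(21 - 2400) = √(-2379) = I*√2379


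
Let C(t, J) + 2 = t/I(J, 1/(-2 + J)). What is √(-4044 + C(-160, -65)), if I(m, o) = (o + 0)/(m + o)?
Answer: I*√701006 ≈ 837.26*I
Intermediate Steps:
I(m, o) = o/(m + o)
C(t, J) = -2 + t*(-2 + J)*(J + 1/(-2 + J)) (C(t, J) = -2 + t/((1/((-2 + J)*(J + 1/(-2 + J))))) = -2 + t*((-2 + J)*(J + 1/(-2 + J))) = -2 + t*(-2 + J)*(J + 1/(-2 + J)))
√(-4044 + C(-160, -65)) = √(-4044 + (-2 - 160*(1 - 65*(-2 - 65)))) = √(-4044 + (-2 - 160*(1 - 65*(-67)))) = √(-4044 + (-2 - 160*(1 + 4355))) = √(-4044 + (-2 - 160*4356)) = √(-4044 + (-2 - 696960)) = √(-4044 - 696962) = √(-701006) = I*√701006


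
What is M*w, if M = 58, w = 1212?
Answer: 70296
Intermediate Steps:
M*w = 58*1212 = 70296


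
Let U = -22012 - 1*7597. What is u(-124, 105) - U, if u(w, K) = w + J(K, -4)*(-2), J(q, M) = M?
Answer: 29493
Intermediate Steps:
u(w, K) = 8 + w (u(w, K) = w - 4*(-2) = w + 8 = 8 + w)
U = -29609 (U = -22012 - 7597 = -29609)
u(-124, 105) - U = (8 - 124) - 1*(-29609) = -116 + 29609 = 29493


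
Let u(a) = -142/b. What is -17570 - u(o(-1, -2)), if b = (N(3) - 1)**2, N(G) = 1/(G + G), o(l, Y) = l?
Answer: -434138/25 ≈ -17366.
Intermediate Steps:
N(G) = 1/(2*G)
b = 25/36 (b = ((1/2)/3 - 1)**2 = ((1/2)*(1/3) - 1)**2 = (1/6 - 1)**2 = (-5/6)**2 = 25/36 ≈ 0.69444)
u(a) = -5112/25 (u(a) = -142/25/36 = -142*36/25 = -5112/25)
-17570 - u(o(-1, -2)) = -17570 - 1*(-5112/25) = -17570 + 5112/25 = -434138/25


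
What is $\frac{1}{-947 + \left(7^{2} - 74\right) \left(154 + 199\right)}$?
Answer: $- \frac{1}{9772} \approx -0.00010233$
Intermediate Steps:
$\frac{1}{-947 + \left(7^{2} - 74\right) \left(154 + 199\right)} = \frac{1}{-947 + \left(49 - 74\right) 353} = \frac{1}{-947 - 8825} = \frac{1}{-9772} = - \frac{1}{9772}$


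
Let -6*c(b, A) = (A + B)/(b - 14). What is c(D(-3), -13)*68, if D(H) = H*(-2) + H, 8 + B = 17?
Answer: -136/33 ≈ -4.1212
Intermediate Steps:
B = 9 (B = -8 + 17 = 9)
D(H) = -H (D(H) = -2*H + H = -H)
c(b, A) = -(9 + A)/(6*(-14 + b)) (c(b, A) = -(A + 9)/(6*(b - 14)) = -(9 + A)/(6*(-14 + b)))
c(D(-3), -13)*68 = ((-9 - 1*(-13))/(6*(-14 - 1*(-3))))*68 = ((-9 + 13)/(6*(-14 + 3)))*68 = ((1/6)*4/(-11))*68 = ((1/6)*(-1/11)*4)*68 = -2/33*68 = -136/33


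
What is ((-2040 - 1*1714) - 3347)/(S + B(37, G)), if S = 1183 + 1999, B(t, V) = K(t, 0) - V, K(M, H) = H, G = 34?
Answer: -7101/3148 ≈ -2.2557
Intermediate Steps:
B(t, V) = -V (B(t, V) = 0 - V = -V)
S = 3182
((-2040 - 1*1714) - 3347)/(S + B(37, G)) = ((-2040 - 1*1714) - 3347)/(3182 - 1*34) = ((-2040 - 1714) - 3347)/(3182 - 34) = (-3754 - 3347)/3148 = -7101*1/3148 = -7101/3148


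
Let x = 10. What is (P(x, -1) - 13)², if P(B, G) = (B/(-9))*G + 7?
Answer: 1936/81 ≈ 23.901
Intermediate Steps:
P(B, G) = 7 - B*G/9 (P(B, G) = (-B/9)*G + 7 = -B*G/9 + 7 = 7 - B*G/9)
(P(x, -1) - 13)² = ((7 - ⅑*10*(-1)) - 13)² = ((7 + 10/9) - 13)² = (73/9 - 13)² = (-44/9)² = 1936/81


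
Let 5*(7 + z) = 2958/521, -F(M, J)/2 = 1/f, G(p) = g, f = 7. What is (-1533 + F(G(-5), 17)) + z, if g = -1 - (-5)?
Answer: -28066404/18235 ≈ -1539.2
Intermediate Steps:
g = 4 (g = -1 - 1*(-5) = -1 + 5 = 4)
G(p) = 4
F(M, J) = -2/7
z = -15277/2605 (z = -7 + (2958/521)/5 = -7 + (2958*(1/521))/5 = -7 + (1/5)*(2958/521) = -7 + 2958/2605 = -15277/2605 ≈ -5.8645)
(-1533 + F(G(-5), 17)) + z = (-1533 - 2/7) - 15277/2605 = -10733/7 - 15277/2605 = -28066404/18235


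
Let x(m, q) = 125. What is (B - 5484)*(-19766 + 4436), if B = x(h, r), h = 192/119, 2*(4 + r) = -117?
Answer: 82153470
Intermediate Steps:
r = -125/2 (r = -4 + (½)*(-117) = -4 - 117/2 = -125/2 ≈ -62.500)
h = 192/119 (h = 192*(1/119) = 192/119 ≈ 1.6134)
B = 125
(B - 5484)*(-19766 + 4436) = (125 - 5484)*(-19766 + 4436) = -5359*(-15330) = 82153470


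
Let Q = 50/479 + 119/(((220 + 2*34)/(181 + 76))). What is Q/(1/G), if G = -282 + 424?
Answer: 1041119647/68976 ≈ 15094.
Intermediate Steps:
G = 142
Q = 14663657/137952 (Q = 50*(1/479) + 119/(((220 + 68)/257)) = 50/479 + 119/((288*(1/257))) = 50/479 + 119/(288/257) = 50/479 + 119*(257/288) = 50/479 + 30583/288 = 14663657/137952 ≈ 106.30)
Q/(1/G) = 14663657/(137952*(1/142)) = (14663657/137952)*142 = 1041119647/68976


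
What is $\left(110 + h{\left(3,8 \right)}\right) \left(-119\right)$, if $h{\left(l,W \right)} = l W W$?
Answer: $-35938$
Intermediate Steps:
$h{\left(l,W \right)} = l W^{2}$ ($h{\left(l,W \right)} = W l W = l W^{2}$)
$\left(110 + h{\left(3,8 \right)}\right) \left(-119\right) = \left(110 + 3 \cdot 8^{2}\right) \left(-119\right) = \left(110 + 3 \cdot 64\right) \left(-119\right) = \left(110 + 192\right) \left(-119\right) = 302 \left(-119\right) = -35938$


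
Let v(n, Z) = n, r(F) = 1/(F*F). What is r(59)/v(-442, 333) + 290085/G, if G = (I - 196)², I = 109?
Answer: 148775117867/3881892846 ≈ 38.325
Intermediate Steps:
r(F) = F⁻² (r(F) = 1/(F²) = F⁻²)
G = 7569 (G = (109 - 196)² = (-87)² = 7569)
r(59)/v(-442, 333) + 290085/G = 1/(59²*(-442)) + 290085/7569 = (1/3481)*(-1/442) + 290085*(1/7569) = -1/1538602 + 96695/2523 = 148775117867/3881892846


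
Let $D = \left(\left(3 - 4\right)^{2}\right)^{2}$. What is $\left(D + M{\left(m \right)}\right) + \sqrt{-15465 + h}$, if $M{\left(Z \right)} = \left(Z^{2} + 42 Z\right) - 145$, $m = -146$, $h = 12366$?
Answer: $15040 + i \sqrt{3099} \approx 15040.0 + 55.669 i$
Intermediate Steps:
$M{\left(Z \right)} = -145 + Z^{2} + 42 Z$
$D = 1$ ($D = \left(\left(-1\right)^{2}\right)^{2} = 1^{2} = 1$)
$\left(D + M{\left(m \right)}\right) + \sqrt{-15465 + h} = \left(1 + \left(-145 + \left(-146\right)^{2} + 42 \left(-146\right)\right)\right) + \sqrt{-15465 + 12366} = \left(1 - -15039\right) + \sqrt{-3099} = \left(1 + 15039\right) + i \sqrt{3099} = 15040 + i \sqrt{3099}$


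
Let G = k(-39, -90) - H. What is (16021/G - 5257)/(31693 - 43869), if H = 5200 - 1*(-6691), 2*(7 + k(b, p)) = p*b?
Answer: 13334443/30875292 ≈ 0.43188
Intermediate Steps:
k(b, p) = -7 + b*p/2 (k(b, p) = -7 + (p*b)/2 = -7 + (b*p)/2 = -7 + b*p/2)
H = 11891 (H = 5200 + 6691 = 11891)
G = -10143 (G = (-7 + (½)*(-39)*(-90)) - 1*11891 = (-7 + 1755) - 11891 = 1748 - 11891 = -10143)
(16021/G - 5257)/(31693 - 43869) = (16021/(-10143) - 5257)/(31693 - 43869) = (16021*(-1/10143) - 5257)/(-12176) = (-16021/10143 - 5257)*(-1/12176) = -53337772/10143*(-1/12176) = 13334443/30875292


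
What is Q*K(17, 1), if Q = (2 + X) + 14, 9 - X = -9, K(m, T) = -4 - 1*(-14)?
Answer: 340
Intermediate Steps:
K(m, T) = 10 (K(m, T) = -4 + 14 = 10)
X = 18 (X = 9 - 1*(-9) = 9 + 9 = 18)
Q = 34 (Q = (2 + 18) + 14 = 20 + 14 = 34)
Q*K(17, 1) = 34*10 = 340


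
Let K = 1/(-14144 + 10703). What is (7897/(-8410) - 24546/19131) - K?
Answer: -410009613379/184542791370 ≈ -2.2218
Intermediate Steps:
K = -1/3441 (K = 1/(-3441) = -1/3441 ≈ -0.00029061)
(7897/(-8410) - 24546/19131) - K = (7897/(-8410) - 24546/19131) - 1*(-1/3441) = (7897*(-1/8410) - 24546*1/19131) + 1/3441 = (-7897/8410 - 8182/6377) + 1/3441 = -119169789/53630570 + 1/3441 = -410009613379/184542791370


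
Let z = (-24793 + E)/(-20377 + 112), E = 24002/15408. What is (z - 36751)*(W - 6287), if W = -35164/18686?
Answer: 48159207273233330521/208377676440 ≈ 2.3112e+8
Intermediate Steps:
E = 12001/7704 (E = 24002*(1/15408) = 12001/7704 ≈ 1.5578)
W = -17582/9343 (W = -35164*1/18686 = -17582/9343 ≈ -1.8818)
z = 27284753/22303080 (z = (-24793 + 12001/7704)/(-20377 + 112) = -190993271/7704/(-20265) = -190993271/7704*(-1/20265) = 27284753/22303080 ≈ 1.2234)
(z - 36751)*(W - 6287) = (27284753/22303080 - 36751)*(-17582/9343 - 6287) = -819633208327/22303080*(-58757023/9343) = 48159207273233330521/208377676440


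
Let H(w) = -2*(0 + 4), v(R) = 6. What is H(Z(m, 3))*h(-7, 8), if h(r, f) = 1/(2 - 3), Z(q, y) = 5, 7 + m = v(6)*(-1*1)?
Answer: 8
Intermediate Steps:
m = -13 (m = -7 + 6*(-1*1) = -7 + 6*(-1) = -7 - 6 = -13)
H(w) = -8 (H(w) = -2*4 = -8)
h(r, f) = -1 (h(r, f) = 1/(-1) = -1)
H(Z(m, 3))*h(-7, 8) = -8*(-1) = 8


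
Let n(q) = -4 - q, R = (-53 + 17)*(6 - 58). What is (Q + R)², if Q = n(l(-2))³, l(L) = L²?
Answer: 1849600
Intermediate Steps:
R = 1872 (R = -36*(-52) = 1872)
Q = -512 (Q = (-4 - 1*(-2)²)³ = (-4 - 1*4)³ = (-4 - 4)³ = (-8)³ = -512)
(Q + R)² = (-512 + 1872)² = 1360² = 1849600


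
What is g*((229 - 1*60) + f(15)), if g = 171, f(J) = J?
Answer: 31464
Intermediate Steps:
g*((229 - 1*60) + f(15)) = 171*((229 - 1*60) + 15) = 171*((229 - 60) + 15) = 171*(169 + 15) = 171*184 = 31464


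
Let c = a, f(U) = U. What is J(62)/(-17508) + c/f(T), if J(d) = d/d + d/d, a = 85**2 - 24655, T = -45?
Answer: 3390715/8754 ≈ 387.33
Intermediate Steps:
a = -17430 (a = 7225 - 24655 = -17430)
c = -17430
J(d) = 2 (J(d) = 1 + 1 = 2)
J(62)/(-17508) + c/f(T) = 2/(-17508) - 17430/(-45) = 2*(-1/17508) - 17430*(-1/45) = -1/8754 + 1162/3 = 3390715/8754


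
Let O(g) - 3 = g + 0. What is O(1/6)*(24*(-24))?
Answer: -1824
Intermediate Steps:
O(g) = 3 + g (O(g) = 3 + (g + 0) = 3 + g)
O(1/6)*(24*(-24)) = (3 + 1/6)*(24*(-24)) = (3 + ⅙)*(-576) = (19/6)*(-576) = -1824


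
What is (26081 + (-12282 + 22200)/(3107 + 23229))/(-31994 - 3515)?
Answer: -343439567/467582512 ≈ -0.73450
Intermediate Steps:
(26081 + (-12282 + 22200)/(3107 + 23229))/(-31994 - 3515) = (26081 + 9918/26336)/(-35509) = (26081 + 9918*(1/26336))*(-1/35509) = (26081 + 4959/13168)*(-1/35509) = (343439567/13168)*(-1/35509) = -343439567/467582512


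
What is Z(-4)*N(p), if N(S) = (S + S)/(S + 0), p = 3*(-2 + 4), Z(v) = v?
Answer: -8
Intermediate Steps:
p = 6 (p = 3*2 = 6)
N(S) = 2 (N(S) = (2*S)/S = 2)
Z(-4)*N(p) = -4*2 = -8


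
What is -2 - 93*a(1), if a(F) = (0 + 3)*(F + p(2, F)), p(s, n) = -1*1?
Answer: -2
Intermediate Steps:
p(s, n) = -1
a(F) = -3 + 3*F (a(F) = (0 + 3)*(F - 1) = 3*(-1 + F) = -3 + 3*F)
-2 - 93*a(1) = -2 - 93*(-3 + 3*1) = -2 - 93*(-3 + 3) = -2 - 93*0 = -2 + 0 = -2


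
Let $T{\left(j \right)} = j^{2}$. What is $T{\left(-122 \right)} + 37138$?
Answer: $52022$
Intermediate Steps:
$T{\left(-122 \right)} + 37138 = \left(-122\right)^{2} + 37138 = 14884 + 37138 = 52022$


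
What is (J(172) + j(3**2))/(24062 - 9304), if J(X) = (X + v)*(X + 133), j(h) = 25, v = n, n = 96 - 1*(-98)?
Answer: 111655/14758 ≈ 7.5657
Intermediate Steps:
n = 194 (n = 96 + 98 = 194)
v = 194
J(X) = (133 + X)*(194 + X) (J(X) = (X + 194)*(X + 133) = (194 + X)*(133 + X) = (133 + X)*(194 + X))
(J(172) + j(3**2))/(24062 - 9304) = ((25802 + 172**2 + 327*172) + 25)/(24062 - 9304) = ((25802 + 29584 + 56244) + 25)/14758 = (111630 + 25)*(1/14758) = 111655*(1/14758) = 111655/14758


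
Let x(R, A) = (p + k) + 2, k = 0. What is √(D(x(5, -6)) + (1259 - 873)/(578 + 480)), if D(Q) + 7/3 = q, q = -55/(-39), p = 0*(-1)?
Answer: I*√49907/299 ≈ 0.74715*I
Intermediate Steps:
p = 0
q = 55/39 (q = -55*(-1/39) = 55/39 ≈ 1.4103)
x(R, A) = 2 (x(R, A) = (0 + 0) + 2 = 0 + 2 = 2)
D(Q) = -12/13 (D(Q) = -7/3 + 55/39 = -12/13)
√(D(x(5, -6)) + (1259 - 873)/(578 + 480)) = √(-12/13 + (1259 - 873)/(578 + 480)) = √(-12/13 + 386/1058) = √(-12/13 + 386*(1/1058)) = √(-12/13 + 193/529) = √(-3839/6877) = I*√49907/299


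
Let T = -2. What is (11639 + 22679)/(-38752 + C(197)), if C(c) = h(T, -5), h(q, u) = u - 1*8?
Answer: -34318/38765 ≈ -0.88528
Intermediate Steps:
h(q, u) = -8 + u (h(q, u) = u - 8 = -8 + u)
C(c) = -13 (C(c) = -8 - 5 = -13)
(11639 + 22679)/(-38752 + C(197)) = (11639 + 22679)/(-38752 - 13) = 34318/(-38765) = 34318*(-1/38765) = -34318/38765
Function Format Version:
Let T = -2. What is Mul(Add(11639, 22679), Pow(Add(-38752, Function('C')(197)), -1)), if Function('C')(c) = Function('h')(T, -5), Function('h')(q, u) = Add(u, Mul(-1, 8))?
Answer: Rational(-34318, 38765) ≈ -0.88528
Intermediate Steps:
Function('h')(q, u) = Add(-8, u) (Function('h')(q, u) = Add(u, -8) = Add(-8, u))
Function('C')(c) = -13 (Function('C')(c) = Add(-8, -5) = -13)
Mul(Add(11639, 22679), Pow(Add(-38752, Function('C')(197)), -1)) = Mul(Add(11639, 22679), Pow(Add(-38752, -13), -1)) = Mul(34318, Pow(-38765, -1)) = Mul(34318, Rational(-1, 38765)) = Rational(-34318, 38765)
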